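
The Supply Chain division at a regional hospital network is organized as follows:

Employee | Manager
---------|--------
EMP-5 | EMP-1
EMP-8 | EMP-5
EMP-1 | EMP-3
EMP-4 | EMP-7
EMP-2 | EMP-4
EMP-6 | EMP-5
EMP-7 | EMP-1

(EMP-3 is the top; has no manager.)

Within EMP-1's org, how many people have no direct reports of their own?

3

The people in EMP-1's organization with no one reporting to them are EMP-2, EMP-6, EMP-8. That is 3.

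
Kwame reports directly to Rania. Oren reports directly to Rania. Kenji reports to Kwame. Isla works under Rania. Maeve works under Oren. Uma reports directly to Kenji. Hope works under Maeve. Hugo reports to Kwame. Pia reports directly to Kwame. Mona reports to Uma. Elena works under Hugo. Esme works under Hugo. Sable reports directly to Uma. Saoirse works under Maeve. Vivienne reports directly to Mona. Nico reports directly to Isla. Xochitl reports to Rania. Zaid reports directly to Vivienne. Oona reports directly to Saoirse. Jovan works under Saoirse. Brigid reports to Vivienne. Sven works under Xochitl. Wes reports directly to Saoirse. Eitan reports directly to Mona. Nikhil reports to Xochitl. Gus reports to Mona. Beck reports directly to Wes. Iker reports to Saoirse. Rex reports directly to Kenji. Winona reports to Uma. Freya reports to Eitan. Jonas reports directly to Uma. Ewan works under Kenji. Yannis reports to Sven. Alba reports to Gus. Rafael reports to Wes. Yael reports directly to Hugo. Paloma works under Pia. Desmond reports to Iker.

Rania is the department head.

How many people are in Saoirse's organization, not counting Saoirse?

7

Saoirse directly manages Oona, Jovan, Wes, Iker. Oona has no reports. Jovan has no reports. Under Wes: Rafael, Beck (2). Under Iker: Desmond (1). So Saoirse's organization is 4 direct reports plus everyone under them: 1 + 1 + 3 + 2 = 7.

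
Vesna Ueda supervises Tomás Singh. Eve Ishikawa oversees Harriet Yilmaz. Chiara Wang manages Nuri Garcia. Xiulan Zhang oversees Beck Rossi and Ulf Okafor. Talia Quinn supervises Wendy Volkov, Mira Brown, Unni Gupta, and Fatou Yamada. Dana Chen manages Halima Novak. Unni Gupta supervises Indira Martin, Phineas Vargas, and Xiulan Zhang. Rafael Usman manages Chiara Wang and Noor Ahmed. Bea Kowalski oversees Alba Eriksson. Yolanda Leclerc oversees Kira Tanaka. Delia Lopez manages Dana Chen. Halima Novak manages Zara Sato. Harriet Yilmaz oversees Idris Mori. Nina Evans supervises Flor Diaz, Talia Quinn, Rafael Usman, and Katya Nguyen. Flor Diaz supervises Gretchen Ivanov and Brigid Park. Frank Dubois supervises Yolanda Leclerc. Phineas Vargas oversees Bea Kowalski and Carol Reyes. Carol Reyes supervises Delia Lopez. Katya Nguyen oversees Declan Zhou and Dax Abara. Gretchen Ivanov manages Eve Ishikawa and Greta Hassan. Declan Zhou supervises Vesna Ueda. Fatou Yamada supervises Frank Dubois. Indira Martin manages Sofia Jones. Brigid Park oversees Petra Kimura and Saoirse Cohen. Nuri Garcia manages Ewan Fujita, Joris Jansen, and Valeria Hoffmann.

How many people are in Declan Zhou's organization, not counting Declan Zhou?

Declan Zhou directly manages Vesna Ueda. Under Vesna Ueda: Tomás Singh (1). That's 2 in total.

2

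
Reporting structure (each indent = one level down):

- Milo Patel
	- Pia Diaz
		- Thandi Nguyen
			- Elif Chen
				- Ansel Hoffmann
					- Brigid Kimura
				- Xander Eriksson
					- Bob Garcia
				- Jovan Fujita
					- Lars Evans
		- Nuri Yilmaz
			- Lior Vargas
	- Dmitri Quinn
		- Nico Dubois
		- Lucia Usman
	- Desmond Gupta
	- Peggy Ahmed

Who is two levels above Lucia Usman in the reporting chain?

Lucia Usman reports to Dmitri Quinn, and Dmitri Quinn reports to Milo Patel. So Lucia Usman's skip-level manager is Milo Patel.

Milo Patel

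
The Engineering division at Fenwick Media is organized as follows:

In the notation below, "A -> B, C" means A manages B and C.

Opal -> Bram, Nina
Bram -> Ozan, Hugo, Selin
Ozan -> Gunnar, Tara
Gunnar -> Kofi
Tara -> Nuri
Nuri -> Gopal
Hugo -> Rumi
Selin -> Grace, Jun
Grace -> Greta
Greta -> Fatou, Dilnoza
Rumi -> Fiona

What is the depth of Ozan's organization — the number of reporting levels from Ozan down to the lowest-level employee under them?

The longest chain under Ozan runs Ozan → Tara → Nuri → Gopal, which is 3 levels below Ozan.

3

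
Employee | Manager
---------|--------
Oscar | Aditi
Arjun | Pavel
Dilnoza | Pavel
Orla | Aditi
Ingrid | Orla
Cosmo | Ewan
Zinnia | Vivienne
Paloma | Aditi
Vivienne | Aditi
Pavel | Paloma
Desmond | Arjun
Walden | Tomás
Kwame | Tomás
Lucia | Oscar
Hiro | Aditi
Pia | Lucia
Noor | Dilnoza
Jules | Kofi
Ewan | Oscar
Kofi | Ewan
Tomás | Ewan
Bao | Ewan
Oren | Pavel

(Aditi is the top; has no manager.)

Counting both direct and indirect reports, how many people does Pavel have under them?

Pavel directly manages Dilnoza, Arjun, Oren. Under Dilnoza: Noor (1). Under Arjun: Desmond (1). Oren has no reports. So Pavel's organization is 3 direct reports plus everyone under them: 2 + 2 + 1 = 5.

5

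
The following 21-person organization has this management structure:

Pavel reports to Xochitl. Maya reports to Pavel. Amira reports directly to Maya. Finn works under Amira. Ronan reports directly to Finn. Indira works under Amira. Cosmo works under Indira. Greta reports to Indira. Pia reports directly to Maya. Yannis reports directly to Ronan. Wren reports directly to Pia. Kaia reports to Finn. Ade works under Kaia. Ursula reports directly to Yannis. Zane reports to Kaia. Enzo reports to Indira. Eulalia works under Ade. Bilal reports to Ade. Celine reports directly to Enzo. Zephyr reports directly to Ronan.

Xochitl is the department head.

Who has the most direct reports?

Direct-report counts: Xochitl has 1; Pavel has 1; Maya has 2; Pia has 1; Amira has 2; Indira has 3; Enzo has 1; Finn has 2; Kaia has 2; Ade has 2; Ronan has 2; Yannis has 1. The largest is 3, held by Indira.

Indira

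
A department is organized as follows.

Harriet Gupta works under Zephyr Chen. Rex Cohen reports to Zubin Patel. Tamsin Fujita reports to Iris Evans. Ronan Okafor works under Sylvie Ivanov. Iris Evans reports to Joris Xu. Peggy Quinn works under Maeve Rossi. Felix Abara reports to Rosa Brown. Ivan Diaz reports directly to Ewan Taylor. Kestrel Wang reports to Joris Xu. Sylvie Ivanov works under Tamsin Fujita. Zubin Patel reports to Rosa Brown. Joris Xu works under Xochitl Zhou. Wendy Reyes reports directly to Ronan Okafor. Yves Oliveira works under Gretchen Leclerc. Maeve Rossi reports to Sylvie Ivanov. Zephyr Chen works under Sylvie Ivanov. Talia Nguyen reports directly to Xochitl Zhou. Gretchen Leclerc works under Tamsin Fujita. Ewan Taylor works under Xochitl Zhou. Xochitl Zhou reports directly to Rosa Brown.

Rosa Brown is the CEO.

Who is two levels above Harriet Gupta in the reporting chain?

Sylvie Ivanov

Harriet Gupta reports to Zephyr Chen, and Zephyr Chen reports to Sylvie Ivanov. So Harriet Gupta's skip-level manager is Sylvie Ivanov.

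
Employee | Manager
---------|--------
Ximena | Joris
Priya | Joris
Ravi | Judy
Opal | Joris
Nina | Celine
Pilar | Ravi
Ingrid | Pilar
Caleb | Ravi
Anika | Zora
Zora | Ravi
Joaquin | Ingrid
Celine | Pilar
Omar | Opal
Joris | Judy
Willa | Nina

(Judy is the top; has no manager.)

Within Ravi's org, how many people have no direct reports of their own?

The people in Ravi's organization with no one reporting to them are Caleb, Willa, Joaquin, Anika. That is 4.

4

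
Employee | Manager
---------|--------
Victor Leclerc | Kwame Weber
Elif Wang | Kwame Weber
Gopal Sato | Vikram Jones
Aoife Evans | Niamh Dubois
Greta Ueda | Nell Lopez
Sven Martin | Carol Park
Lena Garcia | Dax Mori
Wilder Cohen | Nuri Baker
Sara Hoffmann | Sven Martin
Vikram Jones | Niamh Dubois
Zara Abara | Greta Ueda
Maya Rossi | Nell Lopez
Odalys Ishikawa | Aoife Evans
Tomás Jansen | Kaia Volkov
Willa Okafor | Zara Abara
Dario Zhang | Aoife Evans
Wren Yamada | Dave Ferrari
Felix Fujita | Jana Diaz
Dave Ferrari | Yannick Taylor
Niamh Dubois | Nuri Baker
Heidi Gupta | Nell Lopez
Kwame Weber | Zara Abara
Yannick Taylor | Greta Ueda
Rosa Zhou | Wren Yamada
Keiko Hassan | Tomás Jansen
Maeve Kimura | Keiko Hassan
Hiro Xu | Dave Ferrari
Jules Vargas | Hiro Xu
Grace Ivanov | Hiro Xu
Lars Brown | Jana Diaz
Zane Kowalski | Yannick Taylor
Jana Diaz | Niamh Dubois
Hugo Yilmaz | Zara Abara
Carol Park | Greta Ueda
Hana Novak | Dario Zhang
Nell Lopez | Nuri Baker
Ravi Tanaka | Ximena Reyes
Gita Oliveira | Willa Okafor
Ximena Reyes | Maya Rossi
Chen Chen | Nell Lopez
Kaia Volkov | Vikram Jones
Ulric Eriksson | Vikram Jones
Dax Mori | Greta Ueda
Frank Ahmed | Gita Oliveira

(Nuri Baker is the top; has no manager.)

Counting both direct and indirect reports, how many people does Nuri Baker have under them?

Nuri Baker directly manages Nell Lopez, Niamh Dubois, Wilder Cohen. Under Nell Lopez: Chen Chen, Maya Rossi, Ximena Reyes, Ravi Tanaka, Greta Ueda, Dax Mori, Lena Garcia, Carol Park, Sven Martin, Sara Hoffmann, Yannick Taylor, Zane Kowalski, Dave Ferrari, Hiro Xu, Jules Vargas, Grace Ivanov, Wren Yamada, Rosa Zhou, Zara Abara, Hugo Yilmaz, Willa Okafor, Gita Oliveira, Frank Ahmed, Kwame Weber, Elif Wang, Victor Leclerc, Heidi Gupta (27). Under Niamh Dubois: Aoife Evans, Odalys Ishikawa, Dario Zhang, Hana Novak, Vikram Jones, Ulric Eriksson, Gopal Sato, Kaia Volkov, Tomás Jansen, Keiko Hassan, Maeve Kimura, Jana Diaz, Felix Fujita, Lars Brown (14). Wilder Cohen has no reports. So Nuri Baker's organization is 3 direct reports plus everyone under them: 28 + 15 + 1 = 44.

44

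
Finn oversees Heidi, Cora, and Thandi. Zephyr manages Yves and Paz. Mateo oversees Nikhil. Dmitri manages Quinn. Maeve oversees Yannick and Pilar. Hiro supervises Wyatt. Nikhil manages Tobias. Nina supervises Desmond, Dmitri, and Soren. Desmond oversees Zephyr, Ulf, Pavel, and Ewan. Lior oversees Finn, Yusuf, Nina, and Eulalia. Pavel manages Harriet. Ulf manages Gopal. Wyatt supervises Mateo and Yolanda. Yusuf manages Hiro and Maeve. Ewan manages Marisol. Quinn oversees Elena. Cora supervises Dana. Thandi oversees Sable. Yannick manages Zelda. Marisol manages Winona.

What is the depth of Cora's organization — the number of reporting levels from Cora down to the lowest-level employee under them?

The longest chain under Cora runs Cora → Dana, which is 1 level below Cora.

1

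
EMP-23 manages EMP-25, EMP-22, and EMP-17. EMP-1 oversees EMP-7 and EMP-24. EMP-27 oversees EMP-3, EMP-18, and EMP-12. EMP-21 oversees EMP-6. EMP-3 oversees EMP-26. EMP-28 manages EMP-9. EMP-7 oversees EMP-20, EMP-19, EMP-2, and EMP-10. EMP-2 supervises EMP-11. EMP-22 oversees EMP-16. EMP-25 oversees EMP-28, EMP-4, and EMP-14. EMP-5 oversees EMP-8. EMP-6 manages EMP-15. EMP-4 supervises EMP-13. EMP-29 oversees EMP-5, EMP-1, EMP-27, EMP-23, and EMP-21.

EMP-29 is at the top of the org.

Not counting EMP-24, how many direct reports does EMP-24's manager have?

1

EMP-24 reports to EMP-1. EMP-1's other direct reports are EMP-7 — 1 peer.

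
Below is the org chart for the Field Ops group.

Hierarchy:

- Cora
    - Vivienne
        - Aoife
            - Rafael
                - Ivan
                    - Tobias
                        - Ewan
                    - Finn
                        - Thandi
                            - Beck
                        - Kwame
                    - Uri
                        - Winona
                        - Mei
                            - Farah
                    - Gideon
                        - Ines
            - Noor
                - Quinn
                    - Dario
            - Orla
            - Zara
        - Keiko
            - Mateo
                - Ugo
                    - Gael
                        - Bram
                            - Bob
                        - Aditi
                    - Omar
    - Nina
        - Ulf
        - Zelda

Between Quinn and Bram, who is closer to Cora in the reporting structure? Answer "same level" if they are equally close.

Quinn

Quinn is 4 levels below Cora; Bram is 6. Quinn is higher.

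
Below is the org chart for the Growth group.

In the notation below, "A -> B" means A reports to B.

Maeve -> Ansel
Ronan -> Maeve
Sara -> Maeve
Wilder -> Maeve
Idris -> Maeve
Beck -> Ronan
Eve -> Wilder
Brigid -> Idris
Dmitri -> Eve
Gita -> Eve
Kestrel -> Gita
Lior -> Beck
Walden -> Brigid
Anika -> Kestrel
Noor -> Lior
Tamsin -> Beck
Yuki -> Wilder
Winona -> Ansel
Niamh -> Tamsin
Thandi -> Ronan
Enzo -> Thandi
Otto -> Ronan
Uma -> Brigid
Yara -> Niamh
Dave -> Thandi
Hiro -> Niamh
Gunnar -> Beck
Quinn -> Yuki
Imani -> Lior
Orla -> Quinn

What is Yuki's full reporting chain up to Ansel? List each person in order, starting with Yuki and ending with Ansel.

Yuki reports to Wilder. Wilder reports to Maeve. Maeve reports to Ansel. Ansel is at the top.

Yuki -> Wilder -> Maeve -> Ansel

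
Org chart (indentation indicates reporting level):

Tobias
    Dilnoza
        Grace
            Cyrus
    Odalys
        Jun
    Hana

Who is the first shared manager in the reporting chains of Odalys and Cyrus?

Tobias

Odalys's chain of managers is Tobias. Cyrus's chain of managers is Grace, Dilnoza, Tobias. The first manager that appears in both chains is Tobias.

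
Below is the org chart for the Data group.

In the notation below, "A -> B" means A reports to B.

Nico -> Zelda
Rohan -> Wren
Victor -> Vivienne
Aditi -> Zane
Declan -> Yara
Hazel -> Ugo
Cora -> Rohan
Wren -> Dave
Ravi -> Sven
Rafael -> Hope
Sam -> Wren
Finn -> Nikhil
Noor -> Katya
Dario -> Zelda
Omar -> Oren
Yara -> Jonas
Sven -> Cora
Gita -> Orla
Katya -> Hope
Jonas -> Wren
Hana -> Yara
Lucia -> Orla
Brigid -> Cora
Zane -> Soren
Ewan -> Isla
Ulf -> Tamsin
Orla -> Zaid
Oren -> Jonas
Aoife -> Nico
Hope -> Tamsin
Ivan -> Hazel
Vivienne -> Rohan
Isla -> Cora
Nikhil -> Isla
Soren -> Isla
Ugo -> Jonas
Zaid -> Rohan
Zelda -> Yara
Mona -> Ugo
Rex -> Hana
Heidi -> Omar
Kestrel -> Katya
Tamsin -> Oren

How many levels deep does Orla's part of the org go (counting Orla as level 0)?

The longest chain under Orla runs Orla → Gita, which is 1 level below Orla.

1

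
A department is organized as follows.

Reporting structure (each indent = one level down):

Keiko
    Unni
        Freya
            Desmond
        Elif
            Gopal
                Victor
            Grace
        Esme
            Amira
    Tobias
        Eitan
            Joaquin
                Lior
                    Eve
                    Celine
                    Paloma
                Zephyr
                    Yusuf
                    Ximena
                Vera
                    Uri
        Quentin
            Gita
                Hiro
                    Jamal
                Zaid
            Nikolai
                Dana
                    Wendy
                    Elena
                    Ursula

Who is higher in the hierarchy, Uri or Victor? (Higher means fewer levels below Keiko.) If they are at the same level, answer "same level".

Victor

Uri is 5 levels below Keiko; Victor is 4. Victor is higher.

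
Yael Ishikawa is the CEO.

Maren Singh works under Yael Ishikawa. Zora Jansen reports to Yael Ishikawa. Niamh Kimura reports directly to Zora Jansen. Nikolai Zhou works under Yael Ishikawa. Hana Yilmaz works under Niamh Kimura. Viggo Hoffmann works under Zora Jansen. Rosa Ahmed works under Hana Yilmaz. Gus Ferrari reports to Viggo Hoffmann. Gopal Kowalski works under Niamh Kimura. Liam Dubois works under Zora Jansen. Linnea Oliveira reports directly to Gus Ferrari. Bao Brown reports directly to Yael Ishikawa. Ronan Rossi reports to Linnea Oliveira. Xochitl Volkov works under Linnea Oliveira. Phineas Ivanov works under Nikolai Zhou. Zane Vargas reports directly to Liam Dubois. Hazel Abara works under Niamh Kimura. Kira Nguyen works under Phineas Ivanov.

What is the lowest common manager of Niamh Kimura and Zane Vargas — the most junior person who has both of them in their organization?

Niamh Kimura's chain of managers is Zora Jansen, Yael Ishikawa. Zane Vargas's chain of managers is Liam Dubois, Zora Jansen, Yael Ishikawa. The first manager that appears in both chains is Zora Jansen.

Zora Jansen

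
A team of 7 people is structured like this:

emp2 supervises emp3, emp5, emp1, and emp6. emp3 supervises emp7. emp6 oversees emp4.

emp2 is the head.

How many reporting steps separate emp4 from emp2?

2

Chain from emp4 up to emp2: emp4 → emp6 → emp2. That is 2 steps up, so emp4 is 2 levels below emp2.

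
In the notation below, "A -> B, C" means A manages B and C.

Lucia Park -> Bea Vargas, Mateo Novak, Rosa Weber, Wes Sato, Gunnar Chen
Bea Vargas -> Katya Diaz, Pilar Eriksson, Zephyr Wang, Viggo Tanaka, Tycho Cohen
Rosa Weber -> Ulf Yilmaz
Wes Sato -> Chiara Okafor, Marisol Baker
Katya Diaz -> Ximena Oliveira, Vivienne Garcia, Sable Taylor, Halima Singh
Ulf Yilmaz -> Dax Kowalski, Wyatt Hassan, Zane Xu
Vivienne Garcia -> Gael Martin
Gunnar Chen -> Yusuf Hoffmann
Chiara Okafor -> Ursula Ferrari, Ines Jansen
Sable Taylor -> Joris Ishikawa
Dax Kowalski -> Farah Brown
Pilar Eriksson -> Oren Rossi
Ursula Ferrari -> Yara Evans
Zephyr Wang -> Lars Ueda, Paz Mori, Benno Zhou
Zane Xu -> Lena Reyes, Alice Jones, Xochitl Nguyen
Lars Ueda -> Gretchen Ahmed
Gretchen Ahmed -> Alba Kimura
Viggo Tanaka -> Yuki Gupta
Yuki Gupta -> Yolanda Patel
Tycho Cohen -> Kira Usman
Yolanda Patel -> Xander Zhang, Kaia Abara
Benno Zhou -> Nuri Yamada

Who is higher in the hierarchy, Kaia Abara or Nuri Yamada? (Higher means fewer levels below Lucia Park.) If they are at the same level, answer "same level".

Nuri Yamada

Kaia Abara is 5 levels below Lucia Park; Nuri Yamada is 4. Nuri Yamada is higher.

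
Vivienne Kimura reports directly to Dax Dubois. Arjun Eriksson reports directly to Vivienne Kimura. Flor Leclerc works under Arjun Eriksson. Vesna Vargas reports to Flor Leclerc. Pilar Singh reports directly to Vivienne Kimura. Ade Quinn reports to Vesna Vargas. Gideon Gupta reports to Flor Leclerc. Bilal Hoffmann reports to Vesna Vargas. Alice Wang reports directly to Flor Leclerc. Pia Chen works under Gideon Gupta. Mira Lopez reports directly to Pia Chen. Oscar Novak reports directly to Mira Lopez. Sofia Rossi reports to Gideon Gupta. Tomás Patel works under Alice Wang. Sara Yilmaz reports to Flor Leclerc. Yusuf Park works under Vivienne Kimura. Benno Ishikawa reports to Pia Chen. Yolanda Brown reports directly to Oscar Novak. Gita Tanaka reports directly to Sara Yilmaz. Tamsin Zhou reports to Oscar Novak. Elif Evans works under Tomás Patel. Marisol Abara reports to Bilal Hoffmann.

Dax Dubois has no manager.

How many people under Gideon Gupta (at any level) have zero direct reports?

4

The people in Gideon Gupta's organization with no one reporting to them are Sofia Rossi, Benno Ishikawa, Tamsin Zhou, Yolanda Brown. That is 4.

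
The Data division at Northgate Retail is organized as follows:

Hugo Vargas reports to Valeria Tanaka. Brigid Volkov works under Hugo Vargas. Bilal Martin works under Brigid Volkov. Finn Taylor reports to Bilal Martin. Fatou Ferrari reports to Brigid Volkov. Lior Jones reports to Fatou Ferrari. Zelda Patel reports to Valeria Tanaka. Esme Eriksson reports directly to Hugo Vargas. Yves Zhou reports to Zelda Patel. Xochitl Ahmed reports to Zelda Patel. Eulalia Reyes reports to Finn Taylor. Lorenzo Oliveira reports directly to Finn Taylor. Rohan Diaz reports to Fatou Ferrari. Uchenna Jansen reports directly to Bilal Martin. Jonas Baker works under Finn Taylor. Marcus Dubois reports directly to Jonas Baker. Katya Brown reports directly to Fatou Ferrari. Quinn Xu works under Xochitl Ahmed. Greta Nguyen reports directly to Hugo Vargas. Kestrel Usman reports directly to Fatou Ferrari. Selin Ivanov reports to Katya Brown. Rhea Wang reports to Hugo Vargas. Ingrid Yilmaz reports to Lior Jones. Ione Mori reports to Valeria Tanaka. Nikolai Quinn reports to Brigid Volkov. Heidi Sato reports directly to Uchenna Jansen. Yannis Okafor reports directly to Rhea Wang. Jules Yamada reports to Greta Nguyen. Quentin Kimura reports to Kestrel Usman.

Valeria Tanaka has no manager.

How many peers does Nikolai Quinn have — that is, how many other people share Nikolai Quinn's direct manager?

Nikolai Quinn reports to Brigid Volkov. Brigid Volkov's other direct reports are Bilal Martin, Fatou Ferrari — 2 peers.

2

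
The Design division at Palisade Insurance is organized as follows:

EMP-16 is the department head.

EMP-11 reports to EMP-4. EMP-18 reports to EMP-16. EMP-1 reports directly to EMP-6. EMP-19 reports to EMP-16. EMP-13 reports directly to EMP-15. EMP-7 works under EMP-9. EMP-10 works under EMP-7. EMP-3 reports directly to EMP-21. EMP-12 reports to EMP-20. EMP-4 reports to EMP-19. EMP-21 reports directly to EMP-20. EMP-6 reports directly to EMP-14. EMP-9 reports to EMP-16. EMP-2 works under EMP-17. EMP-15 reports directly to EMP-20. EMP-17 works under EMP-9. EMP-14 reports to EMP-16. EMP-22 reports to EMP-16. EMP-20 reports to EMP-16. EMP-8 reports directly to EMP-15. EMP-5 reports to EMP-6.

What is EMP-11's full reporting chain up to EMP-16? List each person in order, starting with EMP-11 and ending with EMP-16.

EMP-11 reports to EMP-4. EMP-4 reports to EMP-19. EMP-19 reports to EMP-16. EMP-16 is at the top.

EMP-11 -> EMP-4 -> EMP-19 -> EMP-16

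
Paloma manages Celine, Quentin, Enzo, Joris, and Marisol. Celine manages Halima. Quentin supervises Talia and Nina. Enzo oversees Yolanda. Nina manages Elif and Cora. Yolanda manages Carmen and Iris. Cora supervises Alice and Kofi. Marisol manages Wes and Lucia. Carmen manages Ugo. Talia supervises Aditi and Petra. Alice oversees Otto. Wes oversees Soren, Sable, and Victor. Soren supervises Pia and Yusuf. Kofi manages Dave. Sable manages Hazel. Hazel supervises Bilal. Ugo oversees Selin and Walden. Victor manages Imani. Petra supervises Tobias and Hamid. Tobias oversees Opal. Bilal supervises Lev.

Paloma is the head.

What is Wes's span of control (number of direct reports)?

3

Wes directly manages Soren, Sable, Victor. That is 3 direct reports.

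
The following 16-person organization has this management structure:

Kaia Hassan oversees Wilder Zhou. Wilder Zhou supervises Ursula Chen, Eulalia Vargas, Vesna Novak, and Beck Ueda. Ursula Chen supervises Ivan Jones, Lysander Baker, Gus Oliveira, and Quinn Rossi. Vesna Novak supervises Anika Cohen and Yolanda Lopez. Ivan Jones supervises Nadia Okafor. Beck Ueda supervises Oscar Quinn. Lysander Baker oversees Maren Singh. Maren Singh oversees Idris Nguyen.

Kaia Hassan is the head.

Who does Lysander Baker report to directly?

Ursula Chen

Lysander Baker reports directly to Ursula Chen.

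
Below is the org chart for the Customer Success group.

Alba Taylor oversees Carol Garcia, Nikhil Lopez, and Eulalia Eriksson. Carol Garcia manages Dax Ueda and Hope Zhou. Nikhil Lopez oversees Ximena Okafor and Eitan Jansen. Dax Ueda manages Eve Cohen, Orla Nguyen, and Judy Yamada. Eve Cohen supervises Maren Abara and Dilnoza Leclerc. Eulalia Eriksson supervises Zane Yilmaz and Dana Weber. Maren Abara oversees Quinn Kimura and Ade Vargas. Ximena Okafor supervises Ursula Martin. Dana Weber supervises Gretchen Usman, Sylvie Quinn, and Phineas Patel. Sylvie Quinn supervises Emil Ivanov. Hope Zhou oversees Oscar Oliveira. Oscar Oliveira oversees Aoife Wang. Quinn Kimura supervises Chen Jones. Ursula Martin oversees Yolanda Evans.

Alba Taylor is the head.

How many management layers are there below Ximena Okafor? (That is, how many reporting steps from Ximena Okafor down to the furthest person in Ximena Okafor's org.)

2

The longest chain under Ximena Okafor runs Ximena Okafor → Ursula Martin → Yolanda Evans, which is 2 levels below Ximena Okafor.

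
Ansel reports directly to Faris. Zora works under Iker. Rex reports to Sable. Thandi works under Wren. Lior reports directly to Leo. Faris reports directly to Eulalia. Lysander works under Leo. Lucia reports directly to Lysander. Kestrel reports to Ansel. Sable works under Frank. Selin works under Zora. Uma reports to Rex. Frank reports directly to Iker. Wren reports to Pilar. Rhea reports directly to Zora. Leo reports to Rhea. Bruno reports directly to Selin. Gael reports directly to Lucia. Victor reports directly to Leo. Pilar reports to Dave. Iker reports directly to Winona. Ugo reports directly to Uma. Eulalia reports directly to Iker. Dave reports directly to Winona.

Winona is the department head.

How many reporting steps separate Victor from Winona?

5

Chain from Victor up to Winona: Victor → Leo → Rhea → Zora → Iker → Winona. That is 5 steps up, so Victor is 5 levels below Winona.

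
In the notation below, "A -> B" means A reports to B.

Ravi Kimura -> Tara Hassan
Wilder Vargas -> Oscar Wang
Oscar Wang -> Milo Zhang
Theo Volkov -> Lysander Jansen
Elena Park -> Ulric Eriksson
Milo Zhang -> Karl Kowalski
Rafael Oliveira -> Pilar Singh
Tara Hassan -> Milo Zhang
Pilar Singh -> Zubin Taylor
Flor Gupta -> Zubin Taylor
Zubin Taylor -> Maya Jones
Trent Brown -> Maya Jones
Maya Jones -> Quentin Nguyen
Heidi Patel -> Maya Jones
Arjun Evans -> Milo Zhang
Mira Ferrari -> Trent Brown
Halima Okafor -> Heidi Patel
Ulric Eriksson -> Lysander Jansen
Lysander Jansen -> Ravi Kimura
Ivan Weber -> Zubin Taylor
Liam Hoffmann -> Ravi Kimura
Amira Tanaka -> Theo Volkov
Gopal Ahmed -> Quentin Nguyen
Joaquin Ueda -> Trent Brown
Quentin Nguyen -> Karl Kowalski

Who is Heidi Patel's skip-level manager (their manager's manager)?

Heidi Patel reports to Maya Jones, and Maya Jones reports to Quentin Nguyen. So Heidi Patel's skip-level manager is Quentin Nguyen.

Quentin Nguyen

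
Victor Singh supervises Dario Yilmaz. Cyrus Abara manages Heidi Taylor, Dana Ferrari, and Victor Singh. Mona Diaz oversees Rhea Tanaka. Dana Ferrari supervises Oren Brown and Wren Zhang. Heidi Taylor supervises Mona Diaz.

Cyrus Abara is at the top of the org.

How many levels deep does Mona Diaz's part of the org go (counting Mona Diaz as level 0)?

The longest chain under Mona Diaz runs Mona Diaz → Rhea Tanaka, which is 1 level below Mona Diaz.

1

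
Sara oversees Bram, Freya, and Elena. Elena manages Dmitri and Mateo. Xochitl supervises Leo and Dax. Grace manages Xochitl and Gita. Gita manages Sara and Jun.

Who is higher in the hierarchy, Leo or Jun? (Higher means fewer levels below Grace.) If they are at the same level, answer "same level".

Both Leo and Jun are 2 levels below Grace.

same level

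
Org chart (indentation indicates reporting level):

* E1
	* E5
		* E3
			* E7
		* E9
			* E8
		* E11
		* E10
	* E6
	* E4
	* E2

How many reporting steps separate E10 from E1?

2

Chain from E10 up to E1: E10 → E5 → E1. That is 2 steps up, so E10 is 2 levels below E1.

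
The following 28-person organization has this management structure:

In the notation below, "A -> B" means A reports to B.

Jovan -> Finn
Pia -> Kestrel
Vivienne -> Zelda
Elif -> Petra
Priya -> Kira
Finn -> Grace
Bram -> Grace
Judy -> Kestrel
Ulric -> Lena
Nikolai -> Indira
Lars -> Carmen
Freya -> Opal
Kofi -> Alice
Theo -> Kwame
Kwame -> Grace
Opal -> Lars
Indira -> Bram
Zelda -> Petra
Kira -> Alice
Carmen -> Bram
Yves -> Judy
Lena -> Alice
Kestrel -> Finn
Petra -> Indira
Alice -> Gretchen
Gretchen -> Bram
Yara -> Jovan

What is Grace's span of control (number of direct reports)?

3

Grace directly manages Bram, Finn, Kwame. That is 3 direct reports.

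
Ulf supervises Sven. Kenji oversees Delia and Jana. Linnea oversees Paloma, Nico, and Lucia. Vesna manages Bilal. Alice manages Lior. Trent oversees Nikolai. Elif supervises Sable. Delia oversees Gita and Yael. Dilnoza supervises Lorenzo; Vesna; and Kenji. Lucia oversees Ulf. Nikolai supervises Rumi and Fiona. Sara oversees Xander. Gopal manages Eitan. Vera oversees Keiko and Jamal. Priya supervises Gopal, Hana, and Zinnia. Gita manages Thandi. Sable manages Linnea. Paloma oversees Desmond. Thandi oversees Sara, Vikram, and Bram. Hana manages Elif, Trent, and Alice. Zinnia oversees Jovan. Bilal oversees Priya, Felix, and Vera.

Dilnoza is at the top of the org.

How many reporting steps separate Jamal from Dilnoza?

Chain from Jamal up to Dilnoza: Jamal → Vera → Bilal → Vesna → Dilnoza. That is 4 steps up, so Jamal is 4 levels below Dilnoza.

4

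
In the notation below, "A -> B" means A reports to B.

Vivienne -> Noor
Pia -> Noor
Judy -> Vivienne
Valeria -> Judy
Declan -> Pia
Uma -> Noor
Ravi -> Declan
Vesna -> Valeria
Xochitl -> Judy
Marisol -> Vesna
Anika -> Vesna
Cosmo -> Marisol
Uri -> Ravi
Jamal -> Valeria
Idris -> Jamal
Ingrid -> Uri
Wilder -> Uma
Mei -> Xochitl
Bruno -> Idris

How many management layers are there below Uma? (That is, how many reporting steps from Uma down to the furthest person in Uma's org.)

The longest chain under Uma runs Uma → Wilder, which is 1 level below Uma.

1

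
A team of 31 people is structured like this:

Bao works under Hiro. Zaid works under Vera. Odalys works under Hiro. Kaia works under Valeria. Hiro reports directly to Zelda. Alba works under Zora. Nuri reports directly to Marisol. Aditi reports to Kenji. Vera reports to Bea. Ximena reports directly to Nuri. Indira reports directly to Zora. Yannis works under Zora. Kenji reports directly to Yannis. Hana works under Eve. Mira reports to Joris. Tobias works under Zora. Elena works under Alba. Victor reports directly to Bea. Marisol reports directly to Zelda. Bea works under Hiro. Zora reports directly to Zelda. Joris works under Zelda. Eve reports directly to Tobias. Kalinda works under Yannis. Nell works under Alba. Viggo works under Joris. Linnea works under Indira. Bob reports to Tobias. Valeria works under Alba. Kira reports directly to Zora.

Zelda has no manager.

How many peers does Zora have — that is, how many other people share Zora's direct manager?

3

Zora reports to Zelda. Zelda's other direct reports are Joris, Marisol, Hiro — 3 peers.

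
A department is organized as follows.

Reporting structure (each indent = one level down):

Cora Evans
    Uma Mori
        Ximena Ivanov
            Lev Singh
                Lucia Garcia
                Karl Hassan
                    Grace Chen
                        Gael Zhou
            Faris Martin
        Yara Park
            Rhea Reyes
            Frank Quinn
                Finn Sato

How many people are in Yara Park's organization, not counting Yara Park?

Yara Park directly manages Rhea Reyes, Frank Quinn. Rhea Reyes has no reports. Under Frank Quinn: Finn Sato (1). So Yara Park's organization is 2 direct reports plus everyone under them: 1 + 2 = 3.

3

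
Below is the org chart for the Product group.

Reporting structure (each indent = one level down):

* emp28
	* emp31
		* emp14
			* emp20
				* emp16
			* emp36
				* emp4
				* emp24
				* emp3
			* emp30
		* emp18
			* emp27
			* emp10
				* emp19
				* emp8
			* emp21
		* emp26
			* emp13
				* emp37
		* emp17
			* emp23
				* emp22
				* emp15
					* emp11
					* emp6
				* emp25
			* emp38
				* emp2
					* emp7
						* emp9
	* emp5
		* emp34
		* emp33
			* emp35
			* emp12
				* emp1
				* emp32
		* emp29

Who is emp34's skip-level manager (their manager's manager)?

emp34 reports to emp5, and emp5 reports to emp28. So emp34's skip-level manager is emp28.

emp28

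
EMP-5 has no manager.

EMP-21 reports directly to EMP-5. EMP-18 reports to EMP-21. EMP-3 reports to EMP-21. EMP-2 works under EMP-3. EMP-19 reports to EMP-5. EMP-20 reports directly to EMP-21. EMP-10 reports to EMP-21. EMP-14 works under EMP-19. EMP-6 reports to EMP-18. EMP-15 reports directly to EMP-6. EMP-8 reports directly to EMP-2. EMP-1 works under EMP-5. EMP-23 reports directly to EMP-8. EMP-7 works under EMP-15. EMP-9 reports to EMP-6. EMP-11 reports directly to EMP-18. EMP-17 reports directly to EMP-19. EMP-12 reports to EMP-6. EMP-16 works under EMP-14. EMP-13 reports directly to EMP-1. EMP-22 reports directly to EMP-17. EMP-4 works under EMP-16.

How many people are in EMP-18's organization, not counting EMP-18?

6

EMP-18 directly manages EMP-6, EMP-11. Under EMP-6: EMP-12, EMP-9, EMP-15, EMP-7 (4). EMP-11 has no reports. So EMP-18's organization is 2 direct reports plus everyone under them: 5 + 1 = 6.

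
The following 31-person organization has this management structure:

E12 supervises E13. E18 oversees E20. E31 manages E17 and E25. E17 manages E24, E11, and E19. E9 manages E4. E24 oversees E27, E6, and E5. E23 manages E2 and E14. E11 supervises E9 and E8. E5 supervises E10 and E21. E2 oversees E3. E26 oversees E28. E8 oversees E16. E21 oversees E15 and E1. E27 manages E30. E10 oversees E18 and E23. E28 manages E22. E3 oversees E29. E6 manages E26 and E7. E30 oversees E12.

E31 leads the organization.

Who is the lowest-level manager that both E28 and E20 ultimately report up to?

E24

E28's chain of managers is E26, E6, E24, E17, E31. E20's chain of managers is E18, E10, E5, E24, E17, E31. The first manager that appears in both chains is E24.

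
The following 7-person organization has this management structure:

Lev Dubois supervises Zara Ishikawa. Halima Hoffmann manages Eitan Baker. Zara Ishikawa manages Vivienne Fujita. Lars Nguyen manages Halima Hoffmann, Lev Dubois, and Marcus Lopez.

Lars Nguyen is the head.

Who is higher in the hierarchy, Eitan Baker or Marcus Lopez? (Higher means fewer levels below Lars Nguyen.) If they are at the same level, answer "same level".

Marcus Lopez

Eitan Baker is 2 levels below Lars Nguyen; Marcus Lopez is 1. Marcus Lopez is higher.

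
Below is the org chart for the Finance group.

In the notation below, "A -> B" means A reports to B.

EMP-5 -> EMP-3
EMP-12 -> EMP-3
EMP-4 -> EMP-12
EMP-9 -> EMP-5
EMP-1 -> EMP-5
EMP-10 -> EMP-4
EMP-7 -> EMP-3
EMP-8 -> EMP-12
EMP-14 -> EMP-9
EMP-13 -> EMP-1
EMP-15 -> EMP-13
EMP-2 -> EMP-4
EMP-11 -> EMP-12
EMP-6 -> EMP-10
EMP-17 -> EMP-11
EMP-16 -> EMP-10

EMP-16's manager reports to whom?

EMP-16 reports to EMP-10, and EMP-10 reports to EMP-4. So EMP-16's skip-level manager is EMP-4.

EMP-4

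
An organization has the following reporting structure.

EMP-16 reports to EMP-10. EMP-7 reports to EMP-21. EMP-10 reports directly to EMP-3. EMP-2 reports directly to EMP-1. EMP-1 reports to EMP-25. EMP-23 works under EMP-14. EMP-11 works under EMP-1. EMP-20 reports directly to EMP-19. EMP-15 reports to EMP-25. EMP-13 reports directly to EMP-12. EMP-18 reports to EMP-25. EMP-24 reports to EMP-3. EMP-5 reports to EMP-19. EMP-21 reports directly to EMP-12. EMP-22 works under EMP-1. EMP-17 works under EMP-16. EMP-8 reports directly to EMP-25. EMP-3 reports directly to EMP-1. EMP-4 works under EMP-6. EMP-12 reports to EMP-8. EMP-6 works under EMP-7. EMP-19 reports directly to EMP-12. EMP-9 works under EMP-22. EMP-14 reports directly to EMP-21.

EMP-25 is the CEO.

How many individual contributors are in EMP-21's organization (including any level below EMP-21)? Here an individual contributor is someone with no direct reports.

2

The people in EMP-21's organization with no one reporting to them are EMP-4, EMP-23. That is 2.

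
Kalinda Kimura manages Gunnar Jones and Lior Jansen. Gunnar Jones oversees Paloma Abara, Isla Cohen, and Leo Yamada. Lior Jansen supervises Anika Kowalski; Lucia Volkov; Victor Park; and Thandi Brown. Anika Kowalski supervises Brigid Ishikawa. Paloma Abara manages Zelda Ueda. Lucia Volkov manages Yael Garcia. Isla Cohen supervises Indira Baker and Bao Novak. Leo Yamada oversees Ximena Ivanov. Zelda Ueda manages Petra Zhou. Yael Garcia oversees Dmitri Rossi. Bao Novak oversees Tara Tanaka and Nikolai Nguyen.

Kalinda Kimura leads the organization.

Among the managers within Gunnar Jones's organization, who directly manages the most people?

Direct-report counts within Gunnar Jones's organization: Gunnar Jones has 3; Leo Yamada has 1; Isla Cohen has 2; Bao Novak has 2; Paloma Abara has 1; Zelda Ueda has 1. The largest is 3, held by Gunnar Jones.

Gunnar Jones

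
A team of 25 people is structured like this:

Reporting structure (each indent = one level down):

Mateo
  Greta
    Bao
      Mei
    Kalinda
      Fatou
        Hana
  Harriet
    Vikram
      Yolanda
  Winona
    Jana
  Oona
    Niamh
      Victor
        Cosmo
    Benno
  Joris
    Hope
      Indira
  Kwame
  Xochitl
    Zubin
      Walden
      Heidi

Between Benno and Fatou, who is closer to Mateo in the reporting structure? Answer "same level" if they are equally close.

Benno

Benno is 2 levels below Mateo; Fatou is 3. Benno is higher.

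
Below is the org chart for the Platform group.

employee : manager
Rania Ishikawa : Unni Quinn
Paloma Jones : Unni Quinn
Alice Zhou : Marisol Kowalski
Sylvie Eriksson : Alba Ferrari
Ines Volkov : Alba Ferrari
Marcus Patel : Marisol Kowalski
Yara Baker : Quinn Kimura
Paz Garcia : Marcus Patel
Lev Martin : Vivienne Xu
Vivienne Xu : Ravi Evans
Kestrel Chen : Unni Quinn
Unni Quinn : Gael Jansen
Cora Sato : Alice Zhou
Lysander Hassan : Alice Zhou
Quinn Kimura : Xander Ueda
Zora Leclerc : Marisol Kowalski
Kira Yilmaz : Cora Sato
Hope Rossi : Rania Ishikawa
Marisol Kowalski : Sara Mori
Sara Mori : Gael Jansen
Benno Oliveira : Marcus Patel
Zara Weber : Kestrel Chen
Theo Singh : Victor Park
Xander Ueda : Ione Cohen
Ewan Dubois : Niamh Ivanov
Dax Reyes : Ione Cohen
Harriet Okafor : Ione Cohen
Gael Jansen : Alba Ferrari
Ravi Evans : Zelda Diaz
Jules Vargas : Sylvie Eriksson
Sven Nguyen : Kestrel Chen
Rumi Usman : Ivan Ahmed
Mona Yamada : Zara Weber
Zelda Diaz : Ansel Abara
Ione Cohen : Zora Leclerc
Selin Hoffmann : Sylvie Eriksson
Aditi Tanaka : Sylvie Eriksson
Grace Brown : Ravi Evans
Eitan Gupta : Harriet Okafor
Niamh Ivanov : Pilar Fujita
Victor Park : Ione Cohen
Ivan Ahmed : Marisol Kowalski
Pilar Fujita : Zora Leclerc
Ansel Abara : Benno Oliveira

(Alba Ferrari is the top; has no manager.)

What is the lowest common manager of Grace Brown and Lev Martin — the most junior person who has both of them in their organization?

Grace Brown's chain of managers is Ravi Evans, Zelda Diaz, Ansel Abara, Benno Oliveira, Marcus Patel, Marisol Kowalski, Sara Mori, Gael Jansen, Alba Ferrari. Lev Martin's chain of managers is Vivienne Xu, Ravi Evans, Zelda Diaz, Ansel Abara, Benno Oliveira, Marcus Patel, Marisol Kowalski, Sara Mori, Gael Jansen, Alba Ferrari. The first manager that appears in both chains is Ravi Evans.

Ravi Evans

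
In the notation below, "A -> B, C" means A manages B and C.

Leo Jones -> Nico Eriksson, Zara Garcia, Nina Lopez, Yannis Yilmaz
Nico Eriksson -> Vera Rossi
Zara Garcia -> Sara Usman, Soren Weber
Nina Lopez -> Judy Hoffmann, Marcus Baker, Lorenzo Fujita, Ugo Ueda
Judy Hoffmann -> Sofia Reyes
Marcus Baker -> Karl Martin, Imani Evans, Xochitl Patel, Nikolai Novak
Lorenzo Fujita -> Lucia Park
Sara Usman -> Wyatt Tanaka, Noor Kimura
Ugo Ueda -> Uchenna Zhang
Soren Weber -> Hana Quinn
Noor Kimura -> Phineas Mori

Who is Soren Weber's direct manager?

Zara Garcia

Soren Weber reports directly to Zara Garcia.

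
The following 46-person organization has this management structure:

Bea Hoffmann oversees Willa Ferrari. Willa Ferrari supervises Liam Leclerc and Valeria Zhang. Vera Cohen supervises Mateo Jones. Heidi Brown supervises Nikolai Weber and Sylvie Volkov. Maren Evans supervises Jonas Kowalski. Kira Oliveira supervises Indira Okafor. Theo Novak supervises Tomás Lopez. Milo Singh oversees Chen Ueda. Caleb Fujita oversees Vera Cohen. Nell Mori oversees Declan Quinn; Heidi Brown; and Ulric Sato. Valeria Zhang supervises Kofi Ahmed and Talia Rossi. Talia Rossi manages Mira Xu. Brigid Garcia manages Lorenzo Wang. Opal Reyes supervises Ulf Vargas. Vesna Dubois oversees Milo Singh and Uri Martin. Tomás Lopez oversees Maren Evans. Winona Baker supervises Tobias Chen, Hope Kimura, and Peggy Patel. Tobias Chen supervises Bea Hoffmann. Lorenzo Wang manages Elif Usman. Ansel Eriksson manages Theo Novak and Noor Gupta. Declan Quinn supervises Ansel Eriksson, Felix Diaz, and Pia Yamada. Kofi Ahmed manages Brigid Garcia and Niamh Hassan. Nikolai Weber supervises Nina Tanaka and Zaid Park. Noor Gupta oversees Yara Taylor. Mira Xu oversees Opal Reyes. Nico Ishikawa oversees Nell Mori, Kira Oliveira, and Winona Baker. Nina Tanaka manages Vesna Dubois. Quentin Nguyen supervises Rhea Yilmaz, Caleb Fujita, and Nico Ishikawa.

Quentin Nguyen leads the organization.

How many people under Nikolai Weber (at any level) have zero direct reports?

The people in Nikolai Weber's organization with no one reporting to them are Zaid Park, Uri Martin, Chen Ueda. That is 3.

3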